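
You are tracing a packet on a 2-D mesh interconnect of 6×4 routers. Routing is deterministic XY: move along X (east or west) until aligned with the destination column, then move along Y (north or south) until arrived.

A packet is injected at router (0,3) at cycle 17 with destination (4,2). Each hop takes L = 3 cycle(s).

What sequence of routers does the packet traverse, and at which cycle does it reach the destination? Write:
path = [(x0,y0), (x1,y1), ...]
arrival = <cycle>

[0] x=0 y=3 t=17
[1] x=1 y=3 t=20 →E
[2] x=2 y=3 t=23 →E
[3] x=3 y=3 t=26 →E
[4] x=4 y=3 t=29 →E
[5] x=4 y=2 t=32 →S

path = [(0,3), (1,3), (2,3), (3,3), (4,3), (4,2)]
arrival = 32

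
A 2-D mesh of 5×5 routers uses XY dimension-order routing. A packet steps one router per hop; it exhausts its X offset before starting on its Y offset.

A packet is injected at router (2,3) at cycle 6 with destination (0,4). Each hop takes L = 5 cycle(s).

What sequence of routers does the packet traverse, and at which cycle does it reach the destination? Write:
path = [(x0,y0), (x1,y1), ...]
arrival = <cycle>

path = [(2,3), (1,3), (0,3), (0,4)]
arrival = 21

  0. router=(2,3) cycle=6 (inject)
  1. router=(1,3) cycle=11 dir=W
  2. router=(0,3) cycle=16 dir=W
  3. router=(0,4) cycle=21 dir=N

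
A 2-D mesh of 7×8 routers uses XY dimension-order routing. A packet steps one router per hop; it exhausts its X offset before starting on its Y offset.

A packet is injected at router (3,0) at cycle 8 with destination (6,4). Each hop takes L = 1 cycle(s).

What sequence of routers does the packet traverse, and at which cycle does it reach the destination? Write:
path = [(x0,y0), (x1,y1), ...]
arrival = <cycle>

  0. router=(3,0) cycle=8 (inject)
  1. router=(4,0) cycle=9 dir=E
  2. router=(5,0) cycle=10 dir=E
  3. router=(6,0) cycle=11 dir=E
  4. router=(6,1) cycle=12 dir=N
  5. router=(6,2) cycle=13 dir=N
  6. router=(6,3) cycle=14 dir=N
  7. router=(6,4) cycle=15 dir=N

path = [(3,0), (4,0), (5,0), (6,0), (6,1), (6,2), (6,3), (6,4)]
arrival = 15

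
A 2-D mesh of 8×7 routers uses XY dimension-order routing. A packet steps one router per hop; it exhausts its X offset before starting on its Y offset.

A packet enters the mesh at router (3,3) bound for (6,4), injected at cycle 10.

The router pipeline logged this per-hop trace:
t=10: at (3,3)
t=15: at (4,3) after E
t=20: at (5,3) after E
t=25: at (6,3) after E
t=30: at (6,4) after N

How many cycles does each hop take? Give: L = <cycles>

L = 5

Between hops 0 and 1 the cycle counter advances 15 − 10 = 5.
Per-hop latency L = Δcyc = 5.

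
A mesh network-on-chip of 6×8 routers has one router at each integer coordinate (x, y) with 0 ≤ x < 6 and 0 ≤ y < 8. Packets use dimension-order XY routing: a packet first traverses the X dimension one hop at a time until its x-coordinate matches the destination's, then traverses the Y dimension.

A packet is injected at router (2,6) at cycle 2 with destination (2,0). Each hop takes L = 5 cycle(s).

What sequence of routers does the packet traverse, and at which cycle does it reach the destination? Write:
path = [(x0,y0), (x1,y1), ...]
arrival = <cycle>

hop 0: (2,6) @ cyc 2
hop 1: (2,5) @ cyc 7  [S]
hop 2: (2,4) @ cyc 12  [S]
hop 3: (2,3) @ cyc 17  [S]
hop 4: (2,2) @ cyc 22  [S]
hop 5: (2,1) @ cyc 27  [S]
hop 6: (2,0) @ cyc 32  [S]

path = [(2,6), (2,5), (2,4), (2,3), (2,2), (2,1), (2,0)]
arrival = 32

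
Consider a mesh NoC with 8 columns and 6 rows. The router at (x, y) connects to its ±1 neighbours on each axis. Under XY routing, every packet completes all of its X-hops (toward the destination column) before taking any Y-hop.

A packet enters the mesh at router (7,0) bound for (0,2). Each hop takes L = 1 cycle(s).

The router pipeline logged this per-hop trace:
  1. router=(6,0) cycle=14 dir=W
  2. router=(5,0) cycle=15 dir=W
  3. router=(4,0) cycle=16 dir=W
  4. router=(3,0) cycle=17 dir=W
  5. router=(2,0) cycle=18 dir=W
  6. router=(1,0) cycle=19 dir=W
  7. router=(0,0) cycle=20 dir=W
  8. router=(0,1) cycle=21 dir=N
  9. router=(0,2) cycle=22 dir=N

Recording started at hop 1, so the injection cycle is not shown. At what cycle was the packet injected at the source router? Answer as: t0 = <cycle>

t0 = 13

Hop 1 reached at cycle 14; hop k is at t0 + k·L.
t0 = cyc[1] − L = 14 − 1 = 13.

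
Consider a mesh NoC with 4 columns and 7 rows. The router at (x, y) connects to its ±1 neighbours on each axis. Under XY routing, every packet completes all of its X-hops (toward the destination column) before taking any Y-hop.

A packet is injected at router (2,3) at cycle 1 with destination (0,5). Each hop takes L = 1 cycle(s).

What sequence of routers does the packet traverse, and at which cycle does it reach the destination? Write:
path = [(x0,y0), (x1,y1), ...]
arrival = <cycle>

path = [(2,3), (1,3), (0,3), (0,4), (0,5)]
arrival = 5

  0. router=(2,3) cycle=1 (inject)
  1. router=(1,3) cycle=2 dir=W
  2. router=(0,3) cycle=3 dir=W
  3. router=(0,4) cycle=4 dir=N
  4. router=(0,5) cycle=5 dir=N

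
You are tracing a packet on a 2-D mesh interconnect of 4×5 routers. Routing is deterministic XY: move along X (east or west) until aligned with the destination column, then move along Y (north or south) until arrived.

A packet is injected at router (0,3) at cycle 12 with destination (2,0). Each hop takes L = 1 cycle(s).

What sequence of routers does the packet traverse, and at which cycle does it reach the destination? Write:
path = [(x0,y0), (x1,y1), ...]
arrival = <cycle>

t=12: at (0,3)
t=13: at (1,3) after E
t=14: at (2,3) after E
t=15: at (2,2) after S
t=16: at (2,1) after S
t=17: at (2,0) after S

path = [(0,3), (1,3), (2,3), (2,2), (2,1), (2,0)]
arrival = 17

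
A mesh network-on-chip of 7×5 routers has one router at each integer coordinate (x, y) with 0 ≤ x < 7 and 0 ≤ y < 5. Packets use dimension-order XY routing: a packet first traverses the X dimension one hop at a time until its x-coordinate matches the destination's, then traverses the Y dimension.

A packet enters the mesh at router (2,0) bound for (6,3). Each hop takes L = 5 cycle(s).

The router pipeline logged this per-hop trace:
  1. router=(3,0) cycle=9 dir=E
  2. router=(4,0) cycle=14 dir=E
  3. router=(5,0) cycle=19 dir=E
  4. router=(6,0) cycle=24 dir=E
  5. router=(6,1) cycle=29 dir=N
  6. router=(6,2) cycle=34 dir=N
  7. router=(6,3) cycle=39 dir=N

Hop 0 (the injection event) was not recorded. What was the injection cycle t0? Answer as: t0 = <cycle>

At hop 1 the cycle is 9; in general cyc_k = t0 + kL.
Therefore t0 = 9 − L = 4.

t0 = 4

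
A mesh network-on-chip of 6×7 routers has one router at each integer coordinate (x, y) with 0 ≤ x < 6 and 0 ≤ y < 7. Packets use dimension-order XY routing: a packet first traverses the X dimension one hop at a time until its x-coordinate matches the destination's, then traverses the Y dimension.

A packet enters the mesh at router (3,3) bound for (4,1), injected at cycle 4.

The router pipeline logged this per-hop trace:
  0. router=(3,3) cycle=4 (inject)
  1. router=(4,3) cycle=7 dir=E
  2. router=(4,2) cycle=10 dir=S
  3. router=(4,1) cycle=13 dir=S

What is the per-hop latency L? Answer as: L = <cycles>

Between hops 0 and 1 the cycle counter advances 7 − 4 = 3.
Per-hop latency L = Δcyc = 3.

L = 3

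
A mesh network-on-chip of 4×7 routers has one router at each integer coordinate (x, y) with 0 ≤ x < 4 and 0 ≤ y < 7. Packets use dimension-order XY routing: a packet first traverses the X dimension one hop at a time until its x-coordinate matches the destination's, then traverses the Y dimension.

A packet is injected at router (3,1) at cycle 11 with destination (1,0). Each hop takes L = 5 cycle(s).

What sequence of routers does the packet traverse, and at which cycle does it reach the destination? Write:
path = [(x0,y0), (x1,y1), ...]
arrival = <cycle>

path = [(3,1), (2,1), (1,1), (1,0)]
arrival = 26

hop 0: (3,1) @ cyc 11
hop 1: (2,1) @ cyc 16  [W]
hop 2: (1,1) @ cyc 21  [W]
hop 3: (1,0) @ cyc 26  [S]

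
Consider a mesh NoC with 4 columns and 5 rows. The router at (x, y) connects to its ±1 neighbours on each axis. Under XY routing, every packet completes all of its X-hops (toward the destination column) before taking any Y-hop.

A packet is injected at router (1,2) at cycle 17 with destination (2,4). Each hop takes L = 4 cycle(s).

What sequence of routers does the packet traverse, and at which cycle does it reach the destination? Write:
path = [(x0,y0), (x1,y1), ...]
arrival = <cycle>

#0 — 1,2 | c17
#1 — 2,2 | c21 | E
#2 — 2,3 | c25 | N
#3 — 2,4 | c29 | N

path = [(1,2), (2,2), (2,3), (2,4)]
arrival = 29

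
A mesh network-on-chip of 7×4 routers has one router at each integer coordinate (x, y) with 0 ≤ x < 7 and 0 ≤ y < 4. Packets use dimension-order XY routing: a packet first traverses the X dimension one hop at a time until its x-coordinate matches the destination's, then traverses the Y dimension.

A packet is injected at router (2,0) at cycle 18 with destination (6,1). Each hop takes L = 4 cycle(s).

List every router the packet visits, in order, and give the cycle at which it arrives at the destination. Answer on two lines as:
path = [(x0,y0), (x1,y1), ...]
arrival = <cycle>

  0. router=(2,0) cycle=18 (inject)
  1. router=(3,0) cycle=22 dir=E
  2. router=(4,0) cycle=26 dir=E
  3. router=(5,0) cycle=30 dir=E
  4. router=(6,0) cycle=34 dir=E
  5. router=(6,1) cycle=38 dir=N

path = [(2,0), (3,0), (4,0), (5,0), (6,0), (6,1)]
arrival = 38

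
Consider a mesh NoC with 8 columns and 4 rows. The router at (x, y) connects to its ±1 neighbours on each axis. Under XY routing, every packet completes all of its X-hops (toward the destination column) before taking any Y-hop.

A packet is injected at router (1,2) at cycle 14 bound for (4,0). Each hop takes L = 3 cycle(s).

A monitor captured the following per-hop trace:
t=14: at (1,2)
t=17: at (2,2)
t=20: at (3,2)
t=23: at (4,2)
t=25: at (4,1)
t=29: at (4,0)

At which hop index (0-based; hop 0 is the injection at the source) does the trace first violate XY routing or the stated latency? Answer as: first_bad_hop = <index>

  1: Δx=+1 Δy=+0 Δt=3 [ok]
  2: Δx=+1 Δy=+0 Δt=3 [ok]
  3: Δx=+1 Δy=+0 Δt=3 [ok]
  4: Δx=+0 Δy=-1 Δt=2 [BAD: Δcyc=2≠L]

first_bad_hop = 4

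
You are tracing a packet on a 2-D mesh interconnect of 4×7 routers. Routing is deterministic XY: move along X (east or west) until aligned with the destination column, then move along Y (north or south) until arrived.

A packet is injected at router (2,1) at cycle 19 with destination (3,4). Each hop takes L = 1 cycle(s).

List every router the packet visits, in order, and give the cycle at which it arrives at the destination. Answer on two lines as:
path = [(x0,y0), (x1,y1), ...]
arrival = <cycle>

path = [(2,1), (3,1), (3,2), (3,3), (3,4)]
arrival = 23

hop 0: (2,1) @ cyc 19
hop 1: (3,1) @ cyc 20  [E]
hop 2: (3,2) @ cyc 21  [N]
hop 3: (3,3) @ cyc 22  [N]
hop 4: (3,4) @ cyc 23  [N]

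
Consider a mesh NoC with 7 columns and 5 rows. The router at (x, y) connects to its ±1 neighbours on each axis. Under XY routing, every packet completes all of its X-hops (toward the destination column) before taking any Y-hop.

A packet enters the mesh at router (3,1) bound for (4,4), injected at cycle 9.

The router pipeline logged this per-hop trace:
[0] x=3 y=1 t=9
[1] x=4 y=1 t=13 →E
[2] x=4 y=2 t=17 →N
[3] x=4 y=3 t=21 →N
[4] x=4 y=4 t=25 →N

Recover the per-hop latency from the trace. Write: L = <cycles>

L = 4

Between hops 0 and 1 the cycle counter advances 13 − 9 = 4.
That increment is L by definition: L = 4.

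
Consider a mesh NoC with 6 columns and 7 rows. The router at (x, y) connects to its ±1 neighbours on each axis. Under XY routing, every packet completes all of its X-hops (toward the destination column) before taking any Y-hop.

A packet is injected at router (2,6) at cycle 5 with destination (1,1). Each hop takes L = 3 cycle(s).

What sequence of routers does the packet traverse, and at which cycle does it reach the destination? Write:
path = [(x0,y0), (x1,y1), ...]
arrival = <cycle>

[0] x=2 y=6 t=5
[1] x=1 y=6 t=8 →W
[2] x=1 y=5 t=11 →S
[3] x=1 y=4 t=14 →S
[4] x=1 y=3 t=17 →S
[5] x=1 y=2 t=20 →S
[6] x=1 y=1 t=23 →S

path = [(2,6), (1,6), (1,5), (1,4), (1,3), (1,2), (1,1)]
arrival = 23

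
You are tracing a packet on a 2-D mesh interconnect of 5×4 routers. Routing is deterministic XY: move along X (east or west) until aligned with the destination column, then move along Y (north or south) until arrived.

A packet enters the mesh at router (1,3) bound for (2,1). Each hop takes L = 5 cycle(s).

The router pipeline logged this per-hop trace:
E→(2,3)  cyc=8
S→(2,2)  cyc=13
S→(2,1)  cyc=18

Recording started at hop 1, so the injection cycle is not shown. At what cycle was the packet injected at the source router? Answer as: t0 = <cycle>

t0 = 3

Hop 1 reached at cycle 8; hop k is at t0 + k·L.
t0 = cyc[1] − L = 8 − 5 = 3.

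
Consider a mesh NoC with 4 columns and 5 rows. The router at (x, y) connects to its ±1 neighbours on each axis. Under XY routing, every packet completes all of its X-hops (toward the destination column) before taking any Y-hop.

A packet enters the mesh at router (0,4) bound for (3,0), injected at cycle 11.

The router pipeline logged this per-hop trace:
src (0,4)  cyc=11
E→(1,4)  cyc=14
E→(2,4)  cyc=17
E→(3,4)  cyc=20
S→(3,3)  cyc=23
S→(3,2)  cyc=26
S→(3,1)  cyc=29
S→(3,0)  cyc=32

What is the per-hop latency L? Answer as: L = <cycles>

Δcyc across hop 0→1: 14 − 11 = 3.
One hop costs L cycles, so L = 3.

L = 3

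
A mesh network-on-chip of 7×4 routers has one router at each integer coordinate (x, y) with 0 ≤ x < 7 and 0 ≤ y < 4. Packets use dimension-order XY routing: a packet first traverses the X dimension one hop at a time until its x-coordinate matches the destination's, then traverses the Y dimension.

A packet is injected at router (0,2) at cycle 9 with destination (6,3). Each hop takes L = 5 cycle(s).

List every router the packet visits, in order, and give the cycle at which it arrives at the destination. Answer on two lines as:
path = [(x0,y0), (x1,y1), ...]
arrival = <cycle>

t=9: at (0,2)
t=14: at (1,2) after E
t=19: at (2,2) after E
t=24: at (3,2) after E
t=29: at (4,2) after E
t=34: at (5,2) after E
t=39: at (6,2) after E
t=44: at (6,3) after N

path = [(0,2), (1,2), (2,2), (3,2), (4,2), (5,2), (6,2), (6,3)]
arrival = 44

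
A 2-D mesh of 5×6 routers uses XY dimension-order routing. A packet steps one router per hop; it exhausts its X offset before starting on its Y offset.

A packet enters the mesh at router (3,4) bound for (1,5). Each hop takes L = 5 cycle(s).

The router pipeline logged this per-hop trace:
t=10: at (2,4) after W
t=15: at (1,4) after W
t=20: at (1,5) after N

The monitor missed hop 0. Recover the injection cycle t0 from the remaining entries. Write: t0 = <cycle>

t0 = 5

cyc[1] = 10 and cyc[k] = t0 + k·L for every k.
So t0 = 10 − 1·5 = 5.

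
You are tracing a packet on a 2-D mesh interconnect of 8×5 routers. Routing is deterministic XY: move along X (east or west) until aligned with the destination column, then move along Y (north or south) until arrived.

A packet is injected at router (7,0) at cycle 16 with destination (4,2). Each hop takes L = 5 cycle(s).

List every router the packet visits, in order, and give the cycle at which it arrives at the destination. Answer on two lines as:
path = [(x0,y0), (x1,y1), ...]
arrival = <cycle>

path = [(7,0), (6,0), (5,0), (4,0), (4,1), (4,2)]
arrival = 41

hop 0: (7,0) @ cyc 16
hop 1: (6,0) @ cyc 21  [W]
hop 2: (5,0) @ cyc 26  [W]
hop 3: (4,0) @ cyc 31  [W]
hop 4: (4,1) @ cyc 36  [N]
hop 5: (4,2) @ cyc 41  [N]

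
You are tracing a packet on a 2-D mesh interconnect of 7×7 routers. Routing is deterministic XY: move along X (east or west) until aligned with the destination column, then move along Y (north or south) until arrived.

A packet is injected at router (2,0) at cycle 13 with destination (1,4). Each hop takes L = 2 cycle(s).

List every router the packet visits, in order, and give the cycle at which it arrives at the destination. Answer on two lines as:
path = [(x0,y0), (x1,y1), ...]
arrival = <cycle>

[0] x=2 y=0 t=13
[1] x=1 y=0 t=15 →W
[2] x=1 y=1 t=17 →N
[3] x=1 y=2 t=19 →N
[4] x=1 y=3 t=21 →N
[5] x=1 y=4 t=23 →N

path = [(2,0), (1,0), (1,1), (1,2), (1,3), (1,4)]
arrival = 23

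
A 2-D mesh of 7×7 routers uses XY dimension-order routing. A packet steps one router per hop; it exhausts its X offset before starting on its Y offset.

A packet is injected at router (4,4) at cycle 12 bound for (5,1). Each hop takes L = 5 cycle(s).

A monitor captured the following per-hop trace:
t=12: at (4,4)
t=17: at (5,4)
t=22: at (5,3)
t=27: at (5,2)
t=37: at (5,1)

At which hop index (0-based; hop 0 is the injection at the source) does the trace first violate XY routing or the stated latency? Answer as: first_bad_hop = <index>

hop 1: step (+1,+0), +5 cyc — ok
hop 2: step (+0,-1), +5 cyc — ok
hop 3: step (+0,-1), +5 cyc — ok
hop 4: step (+0,-1), +10 cyc — BAD: Δcyc=10≠L

first_bad_hop = 4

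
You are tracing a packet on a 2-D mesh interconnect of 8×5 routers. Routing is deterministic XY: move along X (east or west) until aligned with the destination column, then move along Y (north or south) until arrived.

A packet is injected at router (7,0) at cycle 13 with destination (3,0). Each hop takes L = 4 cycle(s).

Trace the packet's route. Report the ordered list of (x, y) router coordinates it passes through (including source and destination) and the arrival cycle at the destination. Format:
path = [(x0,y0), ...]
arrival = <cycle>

#0 — 7,0 | c13
#1 — 6,0 | c17 | W
#2 — 5,0 | c21 | W
#3 — 4,0 | c25 | W
#4 — 3,0 | c29 | W

path = [(7,0), (6,0), (5,0), (4,0), (3,0)]
arrival = 29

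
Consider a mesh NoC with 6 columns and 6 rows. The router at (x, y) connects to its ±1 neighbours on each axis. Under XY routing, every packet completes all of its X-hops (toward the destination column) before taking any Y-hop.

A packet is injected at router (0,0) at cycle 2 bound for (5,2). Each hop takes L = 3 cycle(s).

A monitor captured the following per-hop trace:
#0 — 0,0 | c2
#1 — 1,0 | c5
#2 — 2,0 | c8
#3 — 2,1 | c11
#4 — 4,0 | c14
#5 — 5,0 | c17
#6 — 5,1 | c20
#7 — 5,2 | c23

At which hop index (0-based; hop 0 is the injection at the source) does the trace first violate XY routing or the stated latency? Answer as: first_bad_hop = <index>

first_bad_hop = 3

check 1→ d=(1,0) cyc+3: ok
check 2→ d=(1,0) cyc+3: ok
check 3→ d=(0,1) cyc+3: BAD: Y-move but x=2≠5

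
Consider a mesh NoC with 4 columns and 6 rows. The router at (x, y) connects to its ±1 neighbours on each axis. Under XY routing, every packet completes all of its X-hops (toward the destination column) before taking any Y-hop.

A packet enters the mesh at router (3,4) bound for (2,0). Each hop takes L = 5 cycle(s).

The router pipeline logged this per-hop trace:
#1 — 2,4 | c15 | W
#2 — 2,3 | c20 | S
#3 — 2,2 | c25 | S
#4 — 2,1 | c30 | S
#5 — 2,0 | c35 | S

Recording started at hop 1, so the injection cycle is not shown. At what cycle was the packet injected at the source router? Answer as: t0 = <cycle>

t0 = 10

Hop 1 reached at cycle 15; hop k is at t0 + k·L.
Subtract one hop: t0 = 15 − 5 = 10.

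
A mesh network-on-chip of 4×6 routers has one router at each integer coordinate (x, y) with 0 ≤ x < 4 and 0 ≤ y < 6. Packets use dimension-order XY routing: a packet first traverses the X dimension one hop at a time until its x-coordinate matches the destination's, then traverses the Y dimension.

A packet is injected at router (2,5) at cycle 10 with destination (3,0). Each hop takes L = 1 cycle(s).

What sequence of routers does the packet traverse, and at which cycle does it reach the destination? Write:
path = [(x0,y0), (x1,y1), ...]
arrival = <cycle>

path = [(2,5), (3,5), (3,4), (3,3), (3,2), (3,1), (3,0)]
arrival = 16

#0 — 2,5 | c10
#1 — 3,5 | c11 | E
#2 — 3,4 | c12 | S
#3 — 3,3 | c13 | S
#4 — 3,2 | c14 | S
#5 — 3,1 | c15 | S
#6 — 3,0 | c16 | S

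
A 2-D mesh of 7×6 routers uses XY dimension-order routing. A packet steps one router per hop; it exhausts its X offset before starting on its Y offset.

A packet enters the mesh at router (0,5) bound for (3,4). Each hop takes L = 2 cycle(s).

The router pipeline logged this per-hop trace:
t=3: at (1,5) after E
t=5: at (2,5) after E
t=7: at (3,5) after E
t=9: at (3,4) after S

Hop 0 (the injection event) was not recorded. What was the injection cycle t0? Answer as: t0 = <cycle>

cyc[1] = 3 and cyc[k] = t0 + k·L for every k.
Therefore t0 = 3 − L = 1.

t0 = 1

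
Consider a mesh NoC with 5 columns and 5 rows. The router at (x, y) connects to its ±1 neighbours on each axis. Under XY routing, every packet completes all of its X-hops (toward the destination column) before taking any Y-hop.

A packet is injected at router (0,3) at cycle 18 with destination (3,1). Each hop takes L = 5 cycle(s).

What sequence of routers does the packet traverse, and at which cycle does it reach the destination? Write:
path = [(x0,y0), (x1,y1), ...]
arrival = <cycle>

src (0,3)  cyc=18
E→(1,3)  cyc=23
E→(2,3)  cyc=28
E→(3,3)  cyc=33
S→(3,2)  cyc=38
S→(3,1)  cyc=43

path = [(0,3), (1,3), (2,3), (3,3), (3,2), (3,1)]
arrival = 43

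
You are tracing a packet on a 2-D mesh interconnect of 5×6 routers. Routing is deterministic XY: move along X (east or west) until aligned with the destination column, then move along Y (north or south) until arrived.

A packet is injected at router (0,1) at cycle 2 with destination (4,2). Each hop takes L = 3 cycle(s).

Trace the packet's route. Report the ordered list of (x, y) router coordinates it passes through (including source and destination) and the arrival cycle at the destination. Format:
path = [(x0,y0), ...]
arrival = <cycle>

src (0,1)  cyc=2
E→(1,1)  cyc=5
E→(2,1)  cyc=8
E→(3,1)  cyc=11
E→(4,1)  cyc=14
N→(4,2)  cyc=17

path = [(0,1), (1,1), (2,1), (3,1), (4,1), (4,2)]
arrival = 17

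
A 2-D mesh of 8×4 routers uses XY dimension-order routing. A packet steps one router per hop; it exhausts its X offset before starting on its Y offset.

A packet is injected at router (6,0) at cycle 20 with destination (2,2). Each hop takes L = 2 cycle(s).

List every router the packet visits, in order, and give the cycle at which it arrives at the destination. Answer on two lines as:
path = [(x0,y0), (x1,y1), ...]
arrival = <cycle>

t=20: at (6,0)
t=22: at (5,0) after W
t=24: at (4,0) after W
t=26: at (3,0) after W
t=28: at (2,0) after W
t=30: at (2,1) after N
t=32: at (2,2) after N

path = [(6,0), (5,0), (4,0), (3,0), (2,0), (2,1), (2,2)]
arrival = 32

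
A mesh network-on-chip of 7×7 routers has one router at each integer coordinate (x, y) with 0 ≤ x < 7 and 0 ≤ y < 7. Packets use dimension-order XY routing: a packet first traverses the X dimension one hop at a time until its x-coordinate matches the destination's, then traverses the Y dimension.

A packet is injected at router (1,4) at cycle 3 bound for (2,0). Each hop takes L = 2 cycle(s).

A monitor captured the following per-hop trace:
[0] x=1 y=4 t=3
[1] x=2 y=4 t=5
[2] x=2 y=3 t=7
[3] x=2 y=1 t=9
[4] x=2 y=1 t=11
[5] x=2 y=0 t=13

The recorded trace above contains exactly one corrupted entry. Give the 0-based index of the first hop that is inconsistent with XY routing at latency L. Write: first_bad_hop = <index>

  1: Δx=+1 Δy=+0 Δt=2 [ok]
  2: Δx=+0 Δy=-1 Δt=2 [ok]
  3: Δx=+0 Δy=-2 Δt=2 [BAD: non-unit step]

first_bad_hop = 3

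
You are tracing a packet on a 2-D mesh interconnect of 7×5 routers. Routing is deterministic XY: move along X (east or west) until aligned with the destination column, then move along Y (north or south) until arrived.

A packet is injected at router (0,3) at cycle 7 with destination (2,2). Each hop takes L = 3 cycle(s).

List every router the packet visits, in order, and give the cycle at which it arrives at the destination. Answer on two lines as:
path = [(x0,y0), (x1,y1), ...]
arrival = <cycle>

path = [(0,3), (1,3), (2,3), (2,2)]
arrival = 16

  0. router=(0,3) cycle=7 (inject)
  1. router=(1,3) cycle=10 dir=E
  2. router=(2,3) cycle=13 dir=E
  3. router=(2,2) cycle=16 dir=S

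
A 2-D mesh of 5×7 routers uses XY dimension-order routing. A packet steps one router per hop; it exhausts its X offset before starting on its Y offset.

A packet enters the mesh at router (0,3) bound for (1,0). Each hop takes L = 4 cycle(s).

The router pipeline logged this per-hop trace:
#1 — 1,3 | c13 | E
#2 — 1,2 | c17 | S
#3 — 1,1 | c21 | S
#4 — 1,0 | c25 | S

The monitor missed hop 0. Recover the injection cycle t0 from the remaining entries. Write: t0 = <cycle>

t0 = 9

Hop 1 reached at cycle 13; hop k is at t0 + k·L.
t0 = cyc[1] − L = 13 − 4 = 9.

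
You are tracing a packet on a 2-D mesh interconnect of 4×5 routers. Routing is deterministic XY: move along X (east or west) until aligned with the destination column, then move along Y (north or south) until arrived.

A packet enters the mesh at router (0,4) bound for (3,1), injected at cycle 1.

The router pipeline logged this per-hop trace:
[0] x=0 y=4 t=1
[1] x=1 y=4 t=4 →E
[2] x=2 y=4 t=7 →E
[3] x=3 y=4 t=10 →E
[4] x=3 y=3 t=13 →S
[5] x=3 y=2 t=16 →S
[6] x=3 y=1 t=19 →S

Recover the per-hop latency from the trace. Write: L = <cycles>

Between hops 0 and 1 the cycle counter advances 4 − 1 = 3.
Each hop adds L, hence L = 3.

L = 3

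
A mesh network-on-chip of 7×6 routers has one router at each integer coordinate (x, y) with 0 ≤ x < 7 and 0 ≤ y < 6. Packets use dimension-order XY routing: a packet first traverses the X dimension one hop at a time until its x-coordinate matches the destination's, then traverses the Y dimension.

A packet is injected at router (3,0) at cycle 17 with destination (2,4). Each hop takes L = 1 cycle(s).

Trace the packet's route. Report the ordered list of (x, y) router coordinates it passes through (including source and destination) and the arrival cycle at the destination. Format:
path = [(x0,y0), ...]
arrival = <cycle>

path = [(3,0), (2,0), (2,1), (2,2), (2,3), (2,4)]
arrival = 22

t=17: at (3,0)
t=18: at (2,0) after W
t=19: at (2,1) after N
t=20: at (2,2) after N
t=21: at (2,3) after N
t=22: at (2,4) after N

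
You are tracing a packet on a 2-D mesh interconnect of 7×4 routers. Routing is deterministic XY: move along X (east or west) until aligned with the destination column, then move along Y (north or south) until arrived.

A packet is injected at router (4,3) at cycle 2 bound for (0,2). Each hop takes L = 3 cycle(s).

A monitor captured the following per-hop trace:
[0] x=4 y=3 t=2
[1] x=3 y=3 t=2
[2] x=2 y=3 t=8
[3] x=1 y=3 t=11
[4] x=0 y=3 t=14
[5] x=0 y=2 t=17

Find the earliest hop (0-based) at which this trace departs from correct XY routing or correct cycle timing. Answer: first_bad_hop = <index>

[1] (-1,+0) / 0c ⇒ BAD: Δcyc=0≠L

first_bad_hop = 1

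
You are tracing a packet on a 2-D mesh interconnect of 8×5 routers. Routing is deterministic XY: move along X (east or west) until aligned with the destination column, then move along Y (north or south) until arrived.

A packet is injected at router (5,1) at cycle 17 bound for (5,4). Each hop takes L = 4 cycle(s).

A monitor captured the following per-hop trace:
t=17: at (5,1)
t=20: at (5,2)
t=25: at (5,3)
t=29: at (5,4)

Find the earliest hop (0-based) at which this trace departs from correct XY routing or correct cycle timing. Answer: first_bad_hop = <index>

  1: Δx=+0 Δy=+1 Δt=3 [BAD: Δcyc=3≠L]

first_bad_hop = 1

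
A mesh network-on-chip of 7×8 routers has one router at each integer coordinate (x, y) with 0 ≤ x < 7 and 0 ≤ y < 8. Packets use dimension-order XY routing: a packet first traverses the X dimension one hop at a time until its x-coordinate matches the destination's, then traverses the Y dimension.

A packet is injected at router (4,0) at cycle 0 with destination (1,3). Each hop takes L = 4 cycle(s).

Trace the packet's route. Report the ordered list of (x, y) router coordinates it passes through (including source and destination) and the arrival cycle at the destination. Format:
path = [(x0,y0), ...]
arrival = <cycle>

path = [(4,0), (3,0), (2,0), (1,0), (1,1), (1,2), (1,3)]
arrival = 24

hop 0: (4,0) @ cyc 0
hop 1: (3,0) @ cyc 4  [W]
hop 2: (2,0) @ cyc 8  [W]
hop 3: (1,0) @ cyc 12  [W]
hop 4: (1,1) @ cyc 16  [N]
hop 5: (1,2) @ cyc 20  [N]
hop 6: (1,3) @ cyc 24  [N]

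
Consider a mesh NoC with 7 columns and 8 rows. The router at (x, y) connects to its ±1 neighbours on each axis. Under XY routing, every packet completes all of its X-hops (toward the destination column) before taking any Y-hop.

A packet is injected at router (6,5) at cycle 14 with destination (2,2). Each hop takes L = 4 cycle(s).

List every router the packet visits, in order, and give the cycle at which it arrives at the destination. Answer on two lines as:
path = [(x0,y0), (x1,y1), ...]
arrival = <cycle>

  0. router=(6,5) cycle=14 (inject)
  1. router=(5,5) cycle=18 dir=W
  2. router=(4,5) cycle=22 dir=W
  3. router=(3,5) cycle=26 dir=W
  4. router=(2,5) cycle=30 dir=W
  5. router=(2,4) cycle=34 dir=S
  6. router=(2,3) cycle=38 dir=S
  7. router=(2,2) cycle=42 dir=S

path = [(6,5), (5,5), (4,5), (3,5), (2,5), (2,4), (2,3), (2,2)]
arrival = 42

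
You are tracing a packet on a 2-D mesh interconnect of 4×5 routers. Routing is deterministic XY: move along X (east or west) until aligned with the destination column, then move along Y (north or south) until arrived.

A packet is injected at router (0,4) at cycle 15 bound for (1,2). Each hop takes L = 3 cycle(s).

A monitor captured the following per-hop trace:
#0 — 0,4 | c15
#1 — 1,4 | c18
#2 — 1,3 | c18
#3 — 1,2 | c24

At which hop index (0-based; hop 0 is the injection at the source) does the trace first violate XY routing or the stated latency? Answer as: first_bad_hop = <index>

  1: Δx=+1 Δy=+0 Δt=3 [ok]
  2: Δx=+0 Δy=-1 Δt=0 [BAD: Δcyc=0≠L]

first_bad_hop = 2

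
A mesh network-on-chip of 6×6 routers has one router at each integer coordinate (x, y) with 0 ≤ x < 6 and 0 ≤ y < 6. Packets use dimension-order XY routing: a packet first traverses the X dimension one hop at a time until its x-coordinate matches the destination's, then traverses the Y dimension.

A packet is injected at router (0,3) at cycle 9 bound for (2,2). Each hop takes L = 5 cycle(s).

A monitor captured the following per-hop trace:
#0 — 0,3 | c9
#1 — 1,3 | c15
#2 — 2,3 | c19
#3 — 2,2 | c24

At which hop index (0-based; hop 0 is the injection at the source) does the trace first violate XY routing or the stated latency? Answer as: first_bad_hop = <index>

first_bad_hop = 1

  1: Δx=+1 Δy=+0 Δt=6 [BAD: Δcyc=6≠L]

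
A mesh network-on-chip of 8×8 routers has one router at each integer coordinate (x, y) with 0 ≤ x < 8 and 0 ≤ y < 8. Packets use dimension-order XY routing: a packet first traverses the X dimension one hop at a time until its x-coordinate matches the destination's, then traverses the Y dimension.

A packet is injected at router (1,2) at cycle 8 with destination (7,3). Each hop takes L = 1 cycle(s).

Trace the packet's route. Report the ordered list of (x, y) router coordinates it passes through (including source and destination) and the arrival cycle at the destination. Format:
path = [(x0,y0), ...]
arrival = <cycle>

path = [(1,2), (2,2), (3,2), (4,2), (5,2), (6,2), (7,2), (7,3)]
arrival = 15

t=8: at (1,2)
t=9: at (2,2) after E
t=10: at (3,2) after E
t=11: at (4,2) after E
t=12: at (5,2) after E
t=13: at (6,2) after E
t=14: at (7,2) after E
t=15: at (7,3) after N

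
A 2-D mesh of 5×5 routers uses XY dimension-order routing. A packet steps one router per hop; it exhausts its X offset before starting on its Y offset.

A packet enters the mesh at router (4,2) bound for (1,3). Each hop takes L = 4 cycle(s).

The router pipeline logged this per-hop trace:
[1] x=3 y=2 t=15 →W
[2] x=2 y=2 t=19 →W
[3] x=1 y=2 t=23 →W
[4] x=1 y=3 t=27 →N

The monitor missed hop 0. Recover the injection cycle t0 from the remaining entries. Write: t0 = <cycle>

The first recorded entry is hop 1 at cycle 15.
t0 = cyc[1] − L = 15 − 4 = 11.

t0 = 11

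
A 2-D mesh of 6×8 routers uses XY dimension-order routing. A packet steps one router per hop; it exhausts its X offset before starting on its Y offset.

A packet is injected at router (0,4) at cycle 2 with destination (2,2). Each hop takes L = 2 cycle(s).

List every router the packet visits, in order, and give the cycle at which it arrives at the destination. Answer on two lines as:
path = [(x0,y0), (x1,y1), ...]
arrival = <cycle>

t=2: at (0,4)
t=4: at (1,4) after E
t=6: at (2,4) after E
t=8: at (2,3) after S
t=10: at (2,2) after S

path = [(0,4), (1,4), (2,4), (2,3), (2,2)]
arrival = 10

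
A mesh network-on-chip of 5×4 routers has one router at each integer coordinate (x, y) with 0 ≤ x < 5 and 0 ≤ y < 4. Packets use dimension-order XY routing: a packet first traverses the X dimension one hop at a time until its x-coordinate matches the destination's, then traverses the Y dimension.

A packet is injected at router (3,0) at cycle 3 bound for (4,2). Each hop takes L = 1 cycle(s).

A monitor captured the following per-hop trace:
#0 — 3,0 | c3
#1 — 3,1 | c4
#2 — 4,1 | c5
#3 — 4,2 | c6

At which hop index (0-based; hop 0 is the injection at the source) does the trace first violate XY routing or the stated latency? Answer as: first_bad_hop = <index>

first_bad_hop = 1

[1] (+0,+1) / 1c ⇒ BAD: Y-move but x=3≠4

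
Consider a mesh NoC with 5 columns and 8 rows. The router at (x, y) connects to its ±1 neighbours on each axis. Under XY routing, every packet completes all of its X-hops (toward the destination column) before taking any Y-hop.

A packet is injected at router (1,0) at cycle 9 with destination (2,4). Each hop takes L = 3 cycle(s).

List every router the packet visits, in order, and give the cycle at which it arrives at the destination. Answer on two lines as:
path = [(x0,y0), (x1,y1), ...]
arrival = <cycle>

hop 0: (1,0) @ cyc 9
hop 1: (2,0) @ cyc 12  [E]
hop 2: (2,1) @ cyc 15  [N]
hop 3: (2,2) @ cyc 18  [N]
hop 4: (2,3) @ cyc 21  [N]
hop 5: (2,4) @ cyc 24  [N]

path = [(1,0), (2,0), (2,1), (2,2), (2,3), (2,4)]
arrival = 24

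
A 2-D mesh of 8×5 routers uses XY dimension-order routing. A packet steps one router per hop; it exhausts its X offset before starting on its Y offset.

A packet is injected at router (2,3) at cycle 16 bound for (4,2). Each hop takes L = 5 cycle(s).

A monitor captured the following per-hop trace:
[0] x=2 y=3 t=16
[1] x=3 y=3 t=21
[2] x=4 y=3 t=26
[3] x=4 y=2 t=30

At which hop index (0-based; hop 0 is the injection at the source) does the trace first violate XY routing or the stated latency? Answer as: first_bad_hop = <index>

first_bad_hop = 3

[1] (+1,+0) / 5c ⇒ ok
[2] (+1,+0) / 5c ⇒ ok
[3] (+0,-1) / 4c ⇒ BAD: Δcyc=4≠L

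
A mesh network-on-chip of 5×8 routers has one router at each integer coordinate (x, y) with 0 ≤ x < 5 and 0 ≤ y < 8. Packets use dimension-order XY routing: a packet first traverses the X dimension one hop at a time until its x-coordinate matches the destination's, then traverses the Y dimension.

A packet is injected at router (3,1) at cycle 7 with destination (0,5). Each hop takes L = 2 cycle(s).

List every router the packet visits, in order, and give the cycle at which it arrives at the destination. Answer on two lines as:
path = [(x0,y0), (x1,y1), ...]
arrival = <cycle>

path = [(3,1), (2,1), (1,1), (0,1), (0,2), (0,3), (0,4), (0,5)]
arrival = 21

t=7: at (3,1)
t=9: at (2,1) after W
t=11: at (1,1) after W
t=13: at (0,1) after W
t=15: at (0,2) after N
t=17: at (0,3) after N
t=19: at (0,4) after N
t=21: at (0,5) after N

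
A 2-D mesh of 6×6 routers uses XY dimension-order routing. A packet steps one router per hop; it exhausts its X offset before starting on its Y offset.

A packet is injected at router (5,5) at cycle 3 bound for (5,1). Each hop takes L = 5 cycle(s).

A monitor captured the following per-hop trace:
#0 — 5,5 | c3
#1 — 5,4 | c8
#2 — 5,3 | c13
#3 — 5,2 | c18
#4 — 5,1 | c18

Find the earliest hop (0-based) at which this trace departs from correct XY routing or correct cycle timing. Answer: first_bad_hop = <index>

first_bad_hop = 4

check 1→ d=(0,-1) cyc+5: ok
check 2→ d=(0,-1) cyc+5: ok
check 3→ d=(0,-1) cyc+5: ok
check 4→ d=(0,-1) cyc+0: BAD: Δcyc=0≠L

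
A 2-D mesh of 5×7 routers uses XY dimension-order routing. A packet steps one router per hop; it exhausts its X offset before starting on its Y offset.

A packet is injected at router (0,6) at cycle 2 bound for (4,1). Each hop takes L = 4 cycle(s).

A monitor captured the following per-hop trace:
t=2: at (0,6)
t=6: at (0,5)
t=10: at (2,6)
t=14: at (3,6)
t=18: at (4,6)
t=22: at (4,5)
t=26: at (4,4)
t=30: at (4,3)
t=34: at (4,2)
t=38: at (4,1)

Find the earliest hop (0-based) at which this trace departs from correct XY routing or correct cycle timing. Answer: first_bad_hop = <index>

check 1→ d=(0,-1) cyc+4: BAD: Y-move but x=0≠4

first_bad_hop = 1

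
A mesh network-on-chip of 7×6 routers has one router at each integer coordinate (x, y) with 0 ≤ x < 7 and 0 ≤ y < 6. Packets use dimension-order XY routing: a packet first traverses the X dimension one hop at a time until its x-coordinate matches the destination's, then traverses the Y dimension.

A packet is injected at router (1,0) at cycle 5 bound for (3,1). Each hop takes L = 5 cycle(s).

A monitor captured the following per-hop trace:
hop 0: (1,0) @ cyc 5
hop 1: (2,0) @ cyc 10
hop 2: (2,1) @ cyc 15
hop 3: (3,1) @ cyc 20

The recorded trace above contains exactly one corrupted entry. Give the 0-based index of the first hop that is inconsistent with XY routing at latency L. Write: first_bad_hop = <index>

first_bad_hop = 2

[1] (+1,+0) / 5c ⇒ ok
[2] (+0,+1) / 5c ⇒ BAD: Y-move but x=2≠3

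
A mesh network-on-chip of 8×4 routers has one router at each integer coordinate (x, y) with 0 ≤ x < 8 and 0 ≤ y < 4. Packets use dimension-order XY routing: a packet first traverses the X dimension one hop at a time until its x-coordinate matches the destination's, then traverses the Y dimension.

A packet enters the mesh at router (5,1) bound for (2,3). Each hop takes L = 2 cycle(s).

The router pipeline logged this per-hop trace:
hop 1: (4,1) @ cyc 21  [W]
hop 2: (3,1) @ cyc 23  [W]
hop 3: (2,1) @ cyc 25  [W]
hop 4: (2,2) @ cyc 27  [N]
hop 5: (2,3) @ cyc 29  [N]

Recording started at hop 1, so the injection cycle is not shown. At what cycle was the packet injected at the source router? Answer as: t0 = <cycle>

The first recorded entry is hop 1 at cycle 21.
So t0 = 21 − 1·2 = 19.

t0 = 19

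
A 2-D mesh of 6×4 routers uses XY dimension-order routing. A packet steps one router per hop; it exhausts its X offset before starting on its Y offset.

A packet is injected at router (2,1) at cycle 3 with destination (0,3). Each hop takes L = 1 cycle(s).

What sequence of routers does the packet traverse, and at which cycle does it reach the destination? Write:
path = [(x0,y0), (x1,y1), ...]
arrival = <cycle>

t=3: at (2,1)
t=4: at (1,1) after W
t=5: at (0,1) after W
t=6: at (0,2) after N
t=7: at (0,3) after N

path = [(2,1), (1,1), (0,1), (0,2), (0,3)]
arrival = 7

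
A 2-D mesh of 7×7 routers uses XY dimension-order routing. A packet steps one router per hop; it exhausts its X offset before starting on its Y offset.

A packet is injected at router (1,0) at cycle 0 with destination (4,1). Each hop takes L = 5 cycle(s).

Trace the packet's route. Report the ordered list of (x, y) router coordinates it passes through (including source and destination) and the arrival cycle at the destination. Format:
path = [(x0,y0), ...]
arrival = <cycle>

src (1,0)  cyc=0
E→(2,0)  cyc=5
E→(3,0)  cyc=10
E→(4,0)  cyc=15
N→(4,1)  cyc=20

path = [(1,0), (2,0), (3,0), (4,0), (4,1)]
arrival = 20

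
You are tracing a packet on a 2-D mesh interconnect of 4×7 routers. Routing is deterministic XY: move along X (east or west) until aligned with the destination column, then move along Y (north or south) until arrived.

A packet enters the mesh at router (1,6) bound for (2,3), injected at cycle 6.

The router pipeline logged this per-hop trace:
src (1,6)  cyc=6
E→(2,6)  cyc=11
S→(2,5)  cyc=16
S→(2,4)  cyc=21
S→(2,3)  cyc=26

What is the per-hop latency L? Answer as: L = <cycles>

L = 5

cyc[1] − cyc[0] = 11 − 6 = 5.
Each hop adds L, hence L = 5.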